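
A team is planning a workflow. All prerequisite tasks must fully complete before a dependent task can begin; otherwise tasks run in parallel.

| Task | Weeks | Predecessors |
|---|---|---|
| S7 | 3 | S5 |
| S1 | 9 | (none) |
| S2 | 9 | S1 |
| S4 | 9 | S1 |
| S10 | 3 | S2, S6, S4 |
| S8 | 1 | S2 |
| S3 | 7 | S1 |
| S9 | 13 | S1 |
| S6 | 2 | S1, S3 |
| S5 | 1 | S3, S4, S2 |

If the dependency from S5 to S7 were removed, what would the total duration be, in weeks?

With the dependency in place, S1→S2→S5→S7 = 9+9+1+3 = 22 sets the finish at 22 weeks.
Without S5→S7, S7's earliest start moves from 19 to 0.
New critical path: S1→S9 = 9+13 = 22 ⇒ 22 weeks.

22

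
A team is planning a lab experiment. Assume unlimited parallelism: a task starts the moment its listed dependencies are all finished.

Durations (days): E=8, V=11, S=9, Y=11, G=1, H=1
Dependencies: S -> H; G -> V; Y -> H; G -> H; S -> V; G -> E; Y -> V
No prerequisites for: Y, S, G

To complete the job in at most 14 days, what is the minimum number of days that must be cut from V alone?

8

Current finish: 22 days; target: 14.
V is on every critical path, so each day cut from V cuts the finish by one (this holds down to a finish of 12).
Need 22 − 14 = 8 days off V → V becomes 3 days, finish becomes 14.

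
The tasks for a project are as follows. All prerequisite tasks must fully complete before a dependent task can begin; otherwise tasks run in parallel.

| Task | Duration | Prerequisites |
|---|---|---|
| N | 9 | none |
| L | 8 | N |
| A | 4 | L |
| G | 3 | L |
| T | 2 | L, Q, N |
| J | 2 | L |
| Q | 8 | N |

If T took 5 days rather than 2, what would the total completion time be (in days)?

Actual critical path: N→L→A = 9+8+4 = 21 ⇒ 21 days.
T is off the critical path — its longest chain is 19 days, giving 2 of slack.
New critical path: N→Q→T = 9+8+5 = 22 ⇒ 22 days.

22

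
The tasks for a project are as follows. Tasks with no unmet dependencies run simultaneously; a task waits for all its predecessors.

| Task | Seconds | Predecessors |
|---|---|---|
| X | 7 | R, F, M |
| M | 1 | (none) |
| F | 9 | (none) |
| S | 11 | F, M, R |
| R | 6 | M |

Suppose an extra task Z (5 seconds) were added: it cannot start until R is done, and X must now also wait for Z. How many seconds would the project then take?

20

Originally the project takes 20 seconds.
With Z inserted, X now waits for max(R, F, M, Z).
New critical path: F→S = 9+11 = 20 ⇒ 20 seconds.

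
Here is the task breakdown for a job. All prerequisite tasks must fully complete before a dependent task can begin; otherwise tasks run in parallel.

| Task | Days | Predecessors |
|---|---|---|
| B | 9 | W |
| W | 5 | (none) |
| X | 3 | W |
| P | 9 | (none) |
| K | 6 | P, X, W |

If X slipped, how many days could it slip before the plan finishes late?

Critical path: P→K = 9+6 = 15, so the finish is 15 days.
Longest path through X: 14 days (earliest finish 8, latest finish 9).
Float = 15 − 14 = 1.

1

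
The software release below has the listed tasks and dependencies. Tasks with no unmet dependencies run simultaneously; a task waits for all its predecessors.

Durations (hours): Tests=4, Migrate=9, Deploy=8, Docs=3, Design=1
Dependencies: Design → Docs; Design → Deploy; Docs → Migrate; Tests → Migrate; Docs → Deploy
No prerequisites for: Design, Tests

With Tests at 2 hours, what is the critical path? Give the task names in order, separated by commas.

Actual critical path: Tests→Migrate = 4+9 = 13 ⇒ 13 hours.
Tests lies on that path, so at 2 hours the path becomes 11 hours.
New critical path: Design→Docs→Migrate = 1+3+9 = 13 ⇒ 13 hours.

Design, Docs, Migrate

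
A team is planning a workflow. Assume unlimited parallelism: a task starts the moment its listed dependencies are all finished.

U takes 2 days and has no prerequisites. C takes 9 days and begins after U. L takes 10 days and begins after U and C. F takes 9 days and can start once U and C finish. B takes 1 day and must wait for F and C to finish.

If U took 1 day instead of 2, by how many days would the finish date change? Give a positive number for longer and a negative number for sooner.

Actual critical path: U→C→L = 2+9+10 = 21 ⇒ 21 days.
U lies on that path, so at 1 day the path becomes 20 days.
No other chain overtakes it, so the finish is 20 days.
Change in finish: 20 − 21 = -1 days.

-1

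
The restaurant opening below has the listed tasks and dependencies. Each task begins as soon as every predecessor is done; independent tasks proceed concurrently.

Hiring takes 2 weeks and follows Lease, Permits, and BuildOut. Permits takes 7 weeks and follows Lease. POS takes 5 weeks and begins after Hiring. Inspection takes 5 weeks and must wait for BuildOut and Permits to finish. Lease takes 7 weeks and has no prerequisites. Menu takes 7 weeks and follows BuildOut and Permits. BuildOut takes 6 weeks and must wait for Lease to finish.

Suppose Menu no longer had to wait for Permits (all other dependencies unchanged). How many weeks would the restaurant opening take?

21

Before: longest chain Lease→Permits→Hiring→POS = 7+7+2+5 = 21, finish 21.
Without Permits→Menu, Menu's earliest start moves from 14 to 13.
New critical path: Lease→Permits→Hiring→POS = 7+7+2+5 = 21 ⇒ 21 weeks.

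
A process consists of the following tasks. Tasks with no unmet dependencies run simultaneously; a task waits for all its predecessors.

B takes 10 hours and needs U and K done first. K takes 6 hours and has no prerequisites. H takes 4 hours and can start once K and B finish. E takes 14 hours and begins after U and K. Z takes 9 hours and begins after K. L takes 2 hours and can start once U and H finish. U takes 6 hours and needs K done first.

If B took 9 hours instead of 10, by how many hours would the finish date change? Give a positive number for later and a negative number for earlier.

Actual critical path: K→U→B→H→L = 6+6+10+4+2 = 28 ⇒ 28 hours.
B lies on that path, so at 9 hours the path becomes 27 hours.
That remains the longest chain; total 27 hours.
Change in finish: 27 − 28 = -1 hours.

-1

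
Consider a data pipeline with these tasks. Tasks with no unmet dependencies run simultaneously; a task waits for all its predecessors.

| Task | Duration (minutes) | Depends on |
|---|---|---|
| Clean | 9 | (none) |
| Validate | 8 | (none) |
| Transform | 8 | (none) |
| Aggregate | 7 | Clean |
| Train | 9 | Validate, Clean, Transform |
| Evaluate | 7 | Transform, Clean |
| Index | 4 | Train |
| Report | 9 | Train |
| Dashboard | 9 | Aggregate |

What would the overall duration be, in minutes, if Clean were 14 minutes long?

32

Baseline: Clean→Train→Report = 9+9+9 = 27 → 27 minutes.
Clean lies on that path, so at 14 minutes the path becomes 32 minutes.
No other chain overtakes it, so the finish is 32 minutes.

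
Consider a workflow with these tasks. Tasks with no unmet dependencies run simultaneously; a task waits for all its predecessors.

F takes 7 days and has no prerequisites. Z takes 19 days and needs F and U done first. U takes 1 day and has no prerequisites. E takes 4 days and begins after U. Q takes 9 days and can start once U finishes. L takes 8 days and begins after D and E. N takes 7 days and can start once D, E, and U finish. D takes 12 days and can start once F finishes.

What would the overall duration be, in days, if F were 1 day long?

21

Critical path before the change: F→D→L = 7+12+8 = 27 giving 27 days.
F lies on that path, so at 1 day the path becomes 21 days.
The critical path is still F→D→L; finish is now 21 days.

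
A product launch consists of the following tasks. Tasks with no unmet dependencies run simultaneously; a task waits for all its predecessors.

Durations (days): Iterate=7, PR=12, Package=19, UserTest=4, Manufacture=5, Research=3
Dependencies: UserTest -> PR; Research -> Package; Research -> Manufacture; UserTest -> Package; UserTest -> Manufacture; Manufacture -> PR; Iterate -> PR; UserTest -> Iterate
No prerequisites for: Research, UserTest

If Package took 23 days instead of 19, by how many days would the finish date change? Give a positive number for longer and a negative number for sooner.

4

Critical path before the change: UserTest→Package = 4+19 = 23 giving 23 days.
Since Package is critical, the +4 change carries straight to that chain (now 27 days).
No other chain overtakes it, so the finish is 27 days.
Change in finish: 27 − 23 = +4 days.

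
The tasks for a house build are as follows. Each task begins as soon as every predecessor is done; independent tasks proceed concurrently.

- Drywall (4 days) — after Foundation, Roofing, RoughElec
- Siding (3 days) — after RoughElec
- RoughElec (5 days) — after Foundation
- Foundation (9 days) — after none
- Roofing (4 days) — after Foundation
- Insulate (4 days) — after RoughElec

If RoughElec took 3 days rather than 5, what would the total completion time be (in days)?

17

As given, the longest chain is Foundation→RoughElec→Insulate = 9+5+4 = 18, so the finish is 18 days.
Since RoughElec is critical, the -2 change carries straight to that chain (now 16 days).
Now Foundation→Roofing→Drywall = 9+4+4 = 17 is longest, so the finish becomes 17 days.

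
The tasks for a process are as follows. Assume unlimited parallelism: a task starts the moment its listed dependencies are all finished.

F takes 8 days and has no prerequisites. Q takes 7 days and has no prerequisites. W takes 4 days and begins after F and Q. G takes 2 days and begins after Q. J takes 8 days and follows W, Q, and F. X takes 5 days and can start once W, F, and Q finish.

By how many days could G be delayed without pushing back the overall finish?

F→W→J = 8+4+8 = 20 sets the makespan at 20 days.
The longest chain containing G totals 9 days.
Slack of G = 18 − 7 = 11 days.

11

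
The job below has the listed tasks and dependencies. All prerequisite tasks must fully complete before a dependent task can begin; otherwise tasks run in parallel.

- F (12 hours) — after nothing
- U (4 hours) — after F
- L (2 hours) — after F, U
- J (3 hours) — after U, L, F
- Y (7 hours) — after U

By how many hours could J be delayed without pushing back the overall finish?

Critical path: F→U→Y = 12+4+7 = 23, so the finish is 23 hours.
Longest path through J: 21 hours (earliest finish 21, latest finish 23).
So J can slip 23 − 21 = 2 hours.

2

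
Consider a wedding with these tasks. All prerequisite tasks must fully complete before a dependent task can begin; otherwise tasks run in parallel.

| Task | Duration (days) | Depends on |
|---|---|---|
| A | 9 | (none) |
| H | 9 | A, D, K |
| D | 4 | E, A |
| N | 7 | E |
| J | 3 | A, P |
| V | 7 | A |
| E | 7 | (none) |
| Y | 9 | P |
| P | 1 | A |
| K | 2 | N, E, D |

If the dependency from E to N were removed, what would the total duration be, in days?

Original critical path: E→N→K→H = 7+7+2+9 = 25 ⇒ 25 days.
Without E→N, N's earliest start moves from 7 to 0.
The longest chain is now A→D→K→H = 9+4+2+9 = 24, so the job takes 24 days.

24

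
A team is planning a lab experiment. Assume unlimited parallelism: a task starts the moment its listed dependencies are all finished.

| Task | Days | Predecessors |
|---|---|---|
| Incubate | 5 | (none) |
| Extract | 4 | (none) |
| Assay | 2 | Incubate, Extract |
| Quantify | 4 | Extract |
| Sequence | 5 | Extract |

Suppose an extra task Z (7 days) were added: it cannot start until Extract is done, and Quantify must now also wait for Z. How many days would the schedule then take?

Originally the schedule takes 9 days.
With Z inserted, Quantify now waits for max(Extract, Z).
New critical path: Extract→Z→Quantify = 4+7+4 = 15 ⇒ 15 days.

15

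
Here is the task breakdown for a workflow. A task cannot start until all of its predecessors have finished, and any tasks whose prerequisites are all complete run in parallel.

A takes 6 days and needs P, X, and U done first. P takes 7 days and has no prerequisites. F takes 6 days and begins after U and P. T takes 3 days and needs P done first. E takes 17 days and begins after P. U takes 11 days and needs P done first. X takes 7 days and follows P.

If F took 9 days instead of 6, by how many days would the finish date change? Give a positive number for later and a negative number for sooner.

3

Critical path before the change: P→U→F = 7+11+6 = 24 giving 24 days.
Since F is critical, the +3 change carries straight to that chain (now 27 days).
The critical path is still P→U→F; finish is now 27 days.
Change in finish: 27 − 24 = +3 days.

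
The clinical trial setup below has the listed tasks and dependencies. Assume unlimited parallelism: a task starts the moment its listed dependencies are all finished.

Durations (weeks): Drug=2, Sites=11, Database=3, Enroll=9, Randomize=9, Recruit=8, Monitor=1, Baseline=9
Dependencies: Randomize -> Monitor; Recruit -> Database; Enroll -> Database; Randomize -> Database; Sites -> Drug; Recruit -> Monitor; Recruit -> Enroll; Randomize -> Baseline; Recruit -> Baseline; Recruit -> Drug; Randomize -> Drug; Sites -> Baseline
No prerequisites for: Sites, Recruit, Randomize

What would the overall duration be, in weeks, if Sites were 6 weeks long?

Baseline: Sites→Baseline = 11+9 = 20 → 20 weeks.
Sites is on the critical path; changing it to 6 makes that path 15 weeks.
New critical path: Recruit→Enroll→Database = 8+9+3 = 20 ⇒ 20 weeks.

20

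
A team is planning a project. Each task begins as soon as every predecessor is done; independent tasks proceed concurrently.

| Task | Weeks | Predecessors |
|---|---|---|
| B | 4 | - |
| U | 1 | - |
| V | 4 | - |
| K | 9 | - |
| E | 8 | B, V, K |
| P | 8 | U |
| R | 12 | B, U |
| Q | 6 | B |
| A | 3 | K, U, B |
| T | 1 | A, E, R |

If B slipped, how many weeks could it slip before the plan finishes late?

1

Critical path: K→E→T = 9+8+1 = 18, so the finish is 18 weeks.
Longest path through B: 17 weeks (earliest finish 4, latest finish 5).
So B can slip 5 − 4 = 1 week.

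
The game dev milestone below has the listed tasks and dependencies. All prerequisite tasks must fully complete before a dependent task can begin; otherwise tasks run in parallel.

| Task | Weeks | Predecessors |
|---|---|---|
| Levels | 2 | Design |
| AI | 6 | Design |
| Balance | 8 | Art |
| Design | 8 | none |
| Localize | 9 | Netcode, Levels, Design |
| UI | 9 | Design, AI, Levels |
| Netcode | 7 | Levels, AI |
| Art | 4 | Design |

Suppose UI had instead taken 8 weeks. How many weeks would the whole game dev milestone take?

30

Critical path before the change: Design→AI→Netcode→Localize = 8+6+7+9 = 30 giving 30 weeks.
UI is off the critical path — its longest chain is 23 weeks, giving 7 of slack.
No other chain overtakes it, so the finish is 30 weeks.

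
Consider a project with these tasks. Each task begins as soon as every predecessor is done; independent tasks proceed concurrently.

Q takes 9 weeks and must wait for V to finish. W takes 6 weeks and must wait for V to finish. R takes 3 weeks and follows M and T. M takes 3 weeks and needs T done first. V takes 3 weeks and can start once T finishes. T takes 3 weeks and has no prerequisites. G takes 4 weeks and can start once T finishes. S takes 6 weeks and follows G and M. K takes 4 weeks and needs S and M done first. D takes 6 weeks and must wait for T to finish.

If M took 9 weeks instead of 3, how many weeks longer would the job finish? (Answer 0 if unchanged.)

5

Baseline: T→G→S→K = 3+4+6+4 = 17 → 17 weeks.
M is off the critical path — its longest chain is 16 weeks, giving 1 of slack.
The binding chain switches to T→M→S→K = 3+9+6+4 = 22; finish 22 weeks.
Change in finish: 22 − 17 = +5 weeks.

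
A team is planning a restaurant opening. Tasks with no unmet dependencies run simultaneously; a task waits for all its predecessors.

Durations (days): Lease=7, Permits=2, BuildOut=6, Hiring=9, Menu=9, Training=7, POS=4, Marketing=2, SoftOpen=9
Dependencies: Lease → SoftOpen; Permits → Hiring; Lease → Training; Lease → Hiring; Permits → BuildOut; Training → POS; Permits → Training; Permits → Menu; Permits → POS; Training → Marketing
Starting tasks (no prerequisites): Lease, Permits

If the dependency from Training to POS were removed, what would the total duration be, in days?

16

Original critical path: Lease→Training→POS = 7+7+4 = 18 ⇒ 18 days.
Without Training→POS, POS's earliest start moves from 14 to 2.
The longest chain is now Lease→Hiring = 7+9 = 16, so the plan takes 16 days.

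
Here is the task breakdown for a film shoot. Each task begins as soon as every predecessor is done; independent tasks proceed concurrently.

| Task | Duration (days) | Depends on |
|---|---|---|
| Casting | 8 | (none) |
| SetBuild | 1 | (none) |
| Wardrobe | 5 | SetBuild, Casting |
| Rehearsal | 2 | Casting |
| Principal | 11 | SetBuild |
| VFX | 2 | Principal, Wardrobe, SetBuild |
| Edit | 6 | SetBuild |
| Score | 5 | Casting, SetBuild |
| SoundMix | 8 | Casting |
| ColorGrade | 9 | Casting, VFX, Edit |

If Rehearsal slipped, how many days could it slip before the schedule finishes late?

Casting→Wardrobe→VFX→ColorGrade = 8+5+2+9 = 24 sets the makespan at 24 days.
The longest chain containing Rehearsal totals 10 days.
Float = 24 − 10 = 14.

14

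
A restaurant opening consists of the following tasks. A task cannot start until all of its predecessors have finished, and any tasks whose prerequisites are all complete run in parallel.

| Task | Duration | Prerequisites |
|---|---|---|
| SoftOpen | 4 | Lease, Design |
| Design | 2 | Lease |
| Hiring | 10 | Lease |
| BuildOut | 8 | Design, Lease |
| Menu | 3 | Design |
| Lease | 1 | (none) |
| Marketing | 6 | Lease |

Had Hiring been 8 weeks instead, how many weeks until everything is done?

Baseline: Lease→Hiring = 1+10 = 11 → 11 weeks.
Hiring is on the critical path; changing it to 8 makes that path 9 weeks.
New critical path: Lease→Design→BuildOut = 1+2+8 = 11 ⇒ 11 weeks.

11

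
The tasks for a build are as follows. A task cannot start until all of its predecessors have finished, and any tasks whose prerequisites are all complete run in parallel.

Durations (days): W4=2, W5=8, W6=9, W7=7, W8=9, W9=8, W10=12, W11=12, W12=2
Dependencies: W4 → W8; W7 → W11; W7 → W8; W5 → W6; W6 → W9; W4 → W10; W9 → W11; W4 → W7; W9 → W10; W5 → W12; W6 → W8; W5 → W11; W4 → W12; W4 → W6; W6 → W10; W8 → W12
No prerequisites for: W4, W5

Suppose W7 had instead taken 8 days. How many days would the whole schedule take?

37

Baseline: W5→W6→W9→W10 = 8+9+8+12 = 37 → 37 days.
W7 has 16 days of float (longest path through it is 21).
That remains the longest chain; total 37 days.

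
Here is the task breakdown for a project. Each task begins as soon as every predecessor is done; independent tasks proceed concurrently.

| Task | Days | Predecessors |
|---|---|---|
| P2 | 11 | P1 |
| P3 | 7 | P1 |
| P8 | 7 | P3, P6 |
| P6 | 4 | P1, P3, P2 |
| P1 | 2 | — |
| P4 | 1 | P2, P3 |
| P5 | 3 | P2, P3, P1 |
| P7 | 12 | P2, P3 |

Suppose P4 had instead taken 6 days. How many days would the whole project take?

25

Critical path before the change: P1→P2→P7 = 2+11+12 = 25 giving 25 days.
The longest path through P4 is only 14 days, so P4 has float 11.
The critical path is still P1→P2→P7; finish is now 25 days.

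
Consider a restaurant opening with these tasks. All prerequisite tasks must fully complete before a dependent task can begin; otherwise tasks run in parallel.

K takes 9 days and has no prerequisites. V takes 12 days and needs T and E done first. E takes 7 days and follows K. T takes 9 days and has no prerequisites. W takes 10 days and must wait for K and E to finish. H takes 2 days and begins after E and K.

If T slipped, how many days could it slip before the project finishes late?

7

K→E→V = 9+7+12 = 28 sets the makespan at 28 days.
Longest path through T: 21 days (earliest finish 9, latest finish 16).
Slack of T = 7 − 0 = 7 days.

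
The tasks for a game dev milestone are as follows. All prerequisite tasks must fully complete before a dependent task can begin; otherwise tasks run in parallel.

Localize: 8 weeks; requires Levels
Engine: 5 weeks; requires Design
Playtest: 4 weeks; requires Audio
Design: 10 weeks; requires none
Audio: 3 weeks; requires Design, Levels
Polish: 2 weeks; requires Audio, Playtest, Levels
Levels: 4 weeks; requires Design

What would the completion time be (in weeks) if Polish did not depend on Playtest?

Original critical path: Design→Levels→Audio→Playtest→Polish = 10+4+3+4+2 = 23 ⇒ 23 weeks.
Without Playtest→Polish, Polish's earliest start moves from 21 to 17.
After: Design→Levels→Localize = 10+4+8 = 22 → 22 weeks.

22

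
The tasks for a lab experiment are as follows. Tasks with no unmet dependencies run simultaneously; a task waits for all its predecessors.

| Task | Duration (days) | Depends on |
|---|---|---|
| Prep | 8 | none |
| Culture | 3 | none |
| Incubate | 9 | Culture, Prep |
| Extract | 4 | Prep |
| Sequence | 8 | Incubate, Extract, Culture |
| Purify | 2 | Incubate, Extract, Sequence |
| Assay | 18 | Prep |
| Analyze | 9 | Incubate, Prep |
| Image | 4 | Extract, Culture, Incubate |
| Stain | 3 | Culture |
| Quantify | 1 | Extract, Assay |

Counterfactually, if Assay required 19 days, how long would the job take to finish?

28

As given, the longest chain is Prep→Assay→Quantify = 8+18+1 = 27, so the finish is 27 days.
Assay is on the critical path; changing it to 19 makes that path 28 days.
The critical path is still Prep→Assay→Quantify; finish is now 28 days.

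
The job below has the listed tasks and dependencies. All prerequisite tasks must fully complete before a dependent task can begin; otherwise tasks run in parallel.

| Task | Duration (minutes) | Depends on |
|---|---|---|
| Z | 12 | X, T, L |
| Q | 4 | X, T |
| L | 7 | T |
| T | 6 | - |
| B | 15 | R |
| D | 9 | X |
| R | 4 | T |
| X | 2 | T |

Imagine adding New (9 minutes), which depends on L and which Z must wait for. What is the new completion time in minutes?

34

Originally the job takes 25 minutes.
With New inserted, Z now waits for max(X, T, L, New).
New critical path: T→L→New→Z = 6+7+9+12 = 34 ⇒ 34 minutes.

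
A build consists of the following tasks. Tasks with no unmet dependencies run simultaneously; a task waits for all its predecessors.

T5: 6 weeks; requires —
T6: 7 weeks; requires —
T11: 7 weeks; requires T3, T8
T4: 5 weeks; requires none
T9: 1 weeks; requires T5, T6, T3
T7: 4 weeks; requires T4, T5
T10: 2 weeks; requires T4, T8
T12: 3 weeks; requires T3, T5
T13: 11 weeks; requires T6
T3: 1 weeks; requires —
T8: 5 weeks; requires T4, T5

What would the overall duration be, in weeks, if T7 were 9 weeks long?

18

Actual critical path: T5→T8→T11 = 6+5+7 = 18 ⇒ 18 weeks.
T7 is off the critical path — its longest chain is 10 weeks, giving 8 of slack.
That remains the longest chain; total 18 weeks.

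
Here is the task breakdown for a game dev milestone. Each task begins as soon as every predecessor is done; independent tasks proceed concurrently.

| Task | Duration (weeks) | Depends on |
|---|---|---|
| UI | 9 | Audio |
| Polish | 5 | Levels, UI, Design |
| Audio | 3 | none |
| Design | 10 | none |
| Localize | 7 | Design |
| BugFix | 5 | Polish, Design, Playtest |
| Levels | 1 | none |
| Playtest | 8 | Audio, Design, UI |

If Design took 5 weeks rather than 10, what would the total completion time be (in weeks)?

25

Critical path before the change: Audio→UI→Playtest→BugFix = 3+9+8+5 = 25 giving 25 weeks.
Design is off the critical path — its longest chain is 23 weeks, giving 2 of slack.
The critical path is still Audio→UI→Playtest→BugFix; finish is now 25 weeks.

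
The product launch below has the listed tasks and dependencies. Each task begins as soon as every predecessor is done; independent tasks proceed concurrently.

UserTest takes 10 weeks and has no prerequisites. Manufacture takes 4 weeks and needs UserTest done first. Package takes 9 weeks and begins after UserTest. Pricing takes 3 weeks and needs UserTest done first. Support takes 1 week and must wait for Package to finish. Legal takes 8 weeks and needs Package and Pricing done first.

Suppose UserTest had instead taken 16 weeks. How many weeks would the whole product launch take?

Critical path before the change: UserTest→Package→Legal = 10+9+8 = 27 giving 27 weeks.
UserTest lies on that path, so at 16 weeks the path becomes 33 weeks.
The critical path is still UserTest→Package→Legal; finish is now 33 weeks.

33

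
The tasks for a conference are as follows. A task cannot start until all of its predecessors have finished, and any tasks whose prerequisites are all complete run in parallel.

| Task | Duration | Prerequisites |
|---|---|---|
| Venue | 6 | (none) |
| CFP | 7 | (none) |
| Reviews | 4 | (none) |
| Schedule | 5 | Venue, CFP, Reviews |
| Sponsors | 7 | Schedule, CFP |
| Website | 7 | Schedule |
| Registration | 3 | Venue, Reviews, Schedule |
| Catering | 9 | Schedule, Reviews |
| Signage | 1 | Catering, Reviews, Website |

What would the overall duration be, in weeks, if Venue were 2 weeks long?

The binding path is CFP→Schedule→Catering→Signage = 7+5+9+1 = 22; finish at 22 weeks.
Venue is off the critical path — its longest chain is 21 weeks, giving 1 of slack.
The critical path is still CFP→Schedule→Catering→Signage; finish is now 22 weeks.

22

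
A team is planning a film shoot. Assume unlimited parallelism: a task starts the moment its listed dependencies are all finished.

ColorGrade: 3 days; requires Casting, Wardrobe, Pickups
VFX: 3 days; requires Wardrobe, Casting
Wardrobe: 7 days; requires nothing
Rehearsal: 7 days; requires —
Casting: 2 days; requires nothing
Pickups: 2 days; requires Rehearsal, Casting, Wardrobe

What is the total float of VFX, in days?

Critical path: Wardrobe→Pickups→ColorGrade = 7+2+3 = 12, so the finish is 12 days.
VFX finishes as early as 10 and must finish by 12.
So VFX can slip 12 − 10 = 2 days.

2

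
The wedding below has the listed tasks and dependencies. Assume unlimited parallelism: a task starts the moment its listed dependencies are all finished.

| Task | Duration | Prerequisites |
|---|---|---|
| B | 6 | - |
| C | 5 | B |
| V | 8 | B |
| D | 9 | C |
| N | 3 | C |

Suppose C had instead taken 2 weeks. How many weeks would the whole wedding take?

Baseline: B→C→D = 6+5+9 = 20 → 20 weeks.
Since C is critical, the -3 change carries straight to that chain (now 17 weeks).
The critical path is still B→C→D; finish is now 17 weeks.

17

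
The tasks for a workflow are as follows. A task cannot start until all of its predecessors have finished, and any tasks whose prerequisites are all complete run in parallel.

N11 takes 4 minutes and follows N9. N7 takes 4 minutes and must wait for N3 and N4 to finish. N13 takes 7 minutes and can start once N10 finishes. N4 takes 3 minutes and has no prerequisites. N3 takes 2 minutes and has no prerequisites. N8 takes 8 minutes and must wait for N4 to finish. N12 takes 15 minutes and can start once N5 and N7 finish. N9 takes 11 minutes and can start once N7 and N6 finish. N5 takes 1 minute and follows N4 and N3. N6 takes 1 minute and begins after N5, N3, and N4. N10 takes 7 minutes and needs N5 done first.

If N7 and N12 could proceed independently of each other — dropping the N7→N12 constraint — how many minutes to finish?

Original critical path: N4→N7→N9→N11 = 3+4+11+4 = 22 ⇒ 22 minutes.
Without N7→N12, N12's earliest start moves from 7 to 4.
The longest chain is now N4→N7→N9→N11 = 3+4+11+4 = 22, so the plan takes 22 minutes.

22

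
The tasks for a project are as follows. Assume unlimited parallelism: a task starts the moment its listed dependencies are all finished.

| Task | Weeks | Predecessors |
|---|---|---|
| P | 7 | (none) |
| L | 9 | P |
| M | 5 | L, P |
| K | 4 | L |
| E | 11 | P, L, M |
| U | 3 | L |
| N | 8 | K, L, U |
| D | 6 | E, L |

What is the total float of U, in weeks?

Critical path: P→L→M→E→D = 7+9+5+11+6 = 38, so the finish is 38 weeks.
Longest path through U: 27 weeks (earliest finish 19, latest finish 30).
Float = 38 − 27 = 11.

11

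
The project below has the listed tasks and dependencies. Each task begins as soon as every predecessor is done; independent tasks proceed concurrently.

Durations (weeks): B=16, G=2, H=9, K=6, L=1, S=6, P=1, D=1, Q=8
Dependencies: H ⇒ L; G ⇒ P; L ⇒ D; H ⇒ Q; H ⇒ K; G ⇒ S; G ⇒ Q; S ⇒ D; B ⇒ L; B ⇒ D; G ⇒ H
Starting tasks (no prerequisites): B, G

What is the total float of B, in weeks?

G→H→Q = 2+9+8 = 19 sets the makespan at 19 weeks.
Longest path through B: 18 weeks (earliest finish 16, latest finish 17).
Float = 19 − 18 = 1.

1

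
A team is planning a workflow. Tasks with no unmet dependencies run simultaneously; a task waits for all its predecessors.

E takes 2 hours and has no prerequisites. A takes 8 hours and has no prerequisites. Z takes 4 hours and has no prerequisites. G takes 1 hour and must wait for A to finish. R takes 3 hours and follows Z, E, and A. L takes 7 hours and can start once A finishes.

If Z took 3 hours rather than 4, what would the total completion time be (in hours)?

The binding path is A→L = 8+7 = 15; finish at 15 hours.
Z has 8 hours of float (longest path through it is 7).
No other chain overtakes it, so the finish is 15 hours.

15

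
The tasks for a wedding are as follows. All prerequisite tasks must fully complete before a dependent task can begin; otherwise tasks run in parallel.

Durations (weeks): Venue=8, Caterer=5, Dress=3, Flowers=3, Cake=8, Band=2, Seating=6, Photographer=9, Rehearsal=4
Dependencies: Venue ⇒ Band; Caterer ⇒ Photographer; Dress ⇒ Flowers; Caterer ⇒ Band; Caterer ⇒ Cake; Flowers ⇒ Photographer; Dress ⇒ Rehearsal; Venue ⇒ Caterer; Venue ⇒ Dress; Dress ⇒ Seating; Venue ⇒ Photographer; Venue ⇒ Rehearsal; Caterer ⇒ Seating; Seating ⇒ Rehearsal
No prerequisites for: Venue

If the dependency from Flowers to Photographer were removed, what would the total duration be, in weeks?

23

Before: longest chain Venue→Caterer→Seating→Rehearsal = 8+5+6+4 = 23, finish 23.
Without Flowers→Photographer, Photographer's earliest start moves from 14 to 13.
New critical path: Venue→Caterer→Seating→Rehearsal = 8+5+6+4 = 23 ⇒ 23 weeks.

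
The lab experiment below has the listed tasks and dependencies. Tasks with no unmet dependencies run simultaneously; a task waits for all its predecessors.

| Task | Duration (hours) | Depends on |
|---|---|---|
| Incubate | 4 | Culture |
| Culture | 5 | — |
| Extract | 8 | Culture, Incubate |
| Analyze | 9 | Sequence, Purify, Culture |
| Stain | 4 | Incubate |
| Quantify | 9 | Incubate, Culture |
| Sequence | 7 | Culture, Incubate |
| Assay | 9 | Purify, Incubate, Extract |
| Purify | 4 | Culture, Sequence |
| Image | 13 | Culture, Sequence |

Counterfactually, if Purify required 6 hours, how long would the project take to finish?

Actual critical path: Culture→Incubate→Sequence→Purify→Assay = 5+4+7+4+9 = 29 ⇒ 29 hours.
Since Purify is critical, the +2 change carries straight to that chain (now 31 hours).
No other chain overtakes it, so the finish is 31 hours.

31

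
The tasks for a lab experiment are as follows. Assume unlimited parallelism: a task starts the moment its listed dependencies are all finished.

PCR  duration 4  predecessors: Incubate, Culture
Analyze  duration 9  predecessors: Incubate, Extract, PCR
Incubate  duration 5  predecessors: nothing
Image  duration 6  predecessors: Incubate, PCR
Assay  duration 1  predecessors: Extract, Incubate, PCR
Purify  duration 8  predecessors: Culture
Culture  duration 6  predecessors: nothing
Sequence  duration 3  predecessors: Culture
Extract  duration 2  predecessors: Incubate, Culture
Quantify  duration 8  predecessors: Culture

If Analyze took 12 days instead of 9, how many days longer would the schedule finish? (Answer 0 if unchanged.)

Actual critical path: Culture→PCR→Analyze = 6+4+9 = 19 ⇒ 19 days.
Analyze lies on that path, so at 12 days the path becomes 22 days.
That remains the longest chain; total 22 days.
Change in finish: 22 − 19 = +3 days.

3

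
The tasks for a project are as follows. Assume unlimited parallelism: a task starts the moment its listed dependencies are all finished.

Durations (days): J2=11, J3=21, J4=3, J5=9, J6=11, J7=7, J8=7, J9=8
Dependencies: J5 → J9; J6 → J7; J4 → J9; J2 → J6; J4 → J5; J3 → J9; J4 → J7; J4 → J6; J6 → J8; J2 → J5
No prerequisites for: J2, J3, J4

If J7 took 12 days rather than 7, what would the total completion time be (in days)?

34

Critical path before the change: J2→J6→J7 = 11+11+7 = 29 giving 29 days.
J7 is on the critical path; changing it to 12 makes that path 34 days.
The critical path is still J2→J6→J7; finish is now 34 days.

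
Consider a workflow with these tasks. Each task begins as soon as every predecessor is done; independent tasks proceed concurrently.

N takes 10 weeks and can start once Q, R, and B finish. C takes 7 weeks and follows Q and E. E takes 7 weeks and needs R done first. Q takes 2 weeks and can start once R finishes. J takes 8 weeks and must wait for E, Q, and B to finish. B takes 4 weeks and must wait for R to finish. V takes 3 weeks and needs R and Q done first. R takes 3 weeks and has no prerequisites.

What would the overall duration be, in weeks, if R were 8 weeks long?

23

The binding path is R→E→J = 3+7+8 = 18; finish at 18 weeks.
Since R is critical, the +5 change carries straight to that chain (now 23 weeks).
The critical path is still R→E→J; finish is now 23 weeks.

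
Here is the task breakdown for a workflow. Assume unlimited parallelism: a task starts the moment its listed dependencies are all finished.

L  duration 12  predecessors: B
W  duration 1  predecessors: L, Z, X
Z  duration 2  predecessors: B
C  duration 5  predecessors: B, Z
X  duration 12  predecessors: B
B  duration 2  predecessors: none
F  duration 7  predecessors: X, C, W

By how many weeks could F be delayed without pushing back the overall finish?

0

B→L→W→F = 2+12+1+7 = 22 sets the makespan at 22 weeks.
The longest chain containing F totals 22 weeks.
So F can slip 22 − 22 = 0 weeks.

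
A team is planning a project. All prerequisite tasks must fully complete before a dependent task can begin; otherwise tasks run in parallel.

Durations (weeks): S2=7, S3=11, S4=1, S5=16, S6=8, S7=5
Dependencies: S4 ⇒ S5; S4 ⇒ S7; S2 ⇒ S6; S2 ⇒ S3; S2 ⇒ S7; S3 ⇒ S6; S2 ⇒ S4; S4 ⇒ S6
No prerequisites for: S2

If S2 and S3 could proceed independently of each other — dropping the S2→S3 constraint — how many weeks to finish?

24

Original critical path: S2→S3→S6 = 7+11+8 = 26 ⇒ 26 weeks.
Without S2→S3, S3's earliest start moves from 7 to 0.
New critical path: S2→S4→S5 = 7+1+16 = 24 ⇒ 24 weeks.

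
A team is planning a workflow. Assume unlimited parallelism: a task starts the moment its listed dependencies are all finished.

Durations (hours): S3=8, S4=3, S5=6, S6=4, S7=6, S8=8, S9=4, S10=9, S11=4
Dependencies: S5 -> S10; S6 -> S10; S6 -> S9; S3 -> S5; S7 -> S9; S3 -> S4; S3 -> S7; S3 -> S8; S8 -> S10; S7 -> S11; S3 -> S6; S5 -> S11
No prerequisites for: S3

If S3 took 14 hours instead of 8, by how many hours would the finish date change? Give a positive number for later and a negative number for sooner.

6

Actual critical path: S3→S8→S10 = 8+8+9 = 25 ⇒ 25 hours.
S3 is on the critical path; changing it to 14 makes that path 31 hours.
No other chain overtakes it, so the finish is 31 hours.
Change in finish: 31 − 25 = +6 hours.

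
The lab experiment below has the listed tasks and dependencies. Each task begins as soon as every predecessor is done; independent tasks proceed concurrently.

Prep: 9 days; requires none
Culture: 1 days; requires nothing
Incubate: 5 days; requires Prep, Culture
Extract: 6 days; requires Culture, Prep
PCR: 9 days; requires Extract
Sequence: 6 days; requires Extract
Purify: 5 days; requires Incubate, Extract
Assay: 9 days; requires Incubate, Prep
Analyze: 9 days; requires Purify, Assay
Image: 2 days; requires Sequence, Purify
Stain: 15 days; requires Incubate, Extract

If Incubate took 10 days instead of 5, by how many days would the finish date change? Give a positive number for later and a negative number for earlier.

5

The binding path is Prep→Incubate→Assay→Analyze = 9+5+9+9 = 32; finish at 32 days.
Incubate is on the critical path; changing it to 10 makes that path 37 days.
No other chain overtakes it, so the finish is 37 days.
Change in finish: 37 − 32 = +5 days.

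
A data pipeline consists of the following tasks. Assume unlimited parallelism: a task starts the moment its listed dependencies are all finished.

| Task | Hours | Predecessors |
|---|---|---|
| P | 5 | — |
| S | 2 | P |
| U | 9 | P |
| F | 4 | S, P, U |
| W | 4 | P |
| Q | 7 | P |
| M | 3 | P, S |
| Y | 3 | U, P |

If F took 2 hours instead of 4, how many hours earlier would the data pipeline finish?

1

As given, the longest chain is P→U→F = 5+9+4 = 18, so the finish is 18 hours.
Since F is critical, the -2 change carries straight to that chain (now 16 hours).
New critical path: P→U→Y = 5+9+3 = 17 ⇒ 17 hours.
Change in finish: 17 − 18 = -1 hours.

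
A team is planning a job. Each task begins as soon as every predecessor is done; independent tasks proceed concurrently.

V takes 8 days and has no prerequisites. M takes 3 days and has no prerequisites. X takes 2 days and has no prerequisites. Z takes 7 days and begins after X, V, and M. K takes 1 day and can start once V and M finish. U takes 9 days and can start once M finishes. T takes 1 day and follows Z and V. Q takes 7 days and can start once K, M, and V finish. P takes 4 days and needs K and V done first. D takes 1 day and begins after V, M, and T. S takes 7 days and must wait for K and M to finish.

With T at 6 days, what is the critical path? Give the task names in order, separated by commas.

As given, the longest chain is V→Z→T→D = 8+7+1+1 = 17, so the finish is 17 days.
T lies on that path, so at 6 days the path becomes 22 days.
The critical path is still V→Z→T→D; finish is now 22 days.

V, Z, T, D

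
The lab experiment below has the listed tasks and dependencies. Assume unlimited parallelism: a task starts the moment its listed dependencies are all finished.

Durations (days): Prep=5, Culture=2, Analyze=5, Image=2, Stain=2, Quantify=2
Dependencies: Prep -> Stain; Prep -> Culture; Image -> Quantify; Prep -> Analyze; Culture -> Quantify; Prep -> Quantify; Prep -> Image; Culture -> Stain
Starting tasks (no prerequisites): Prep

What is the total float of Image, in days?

Prep→Analyze = 5+5 = 10 sets the makespan at 10 days.
Longest path through Image: 9 days (earliest finish 7, latest finish 8).
So Image can slip 8 − 7 = 1 day.

1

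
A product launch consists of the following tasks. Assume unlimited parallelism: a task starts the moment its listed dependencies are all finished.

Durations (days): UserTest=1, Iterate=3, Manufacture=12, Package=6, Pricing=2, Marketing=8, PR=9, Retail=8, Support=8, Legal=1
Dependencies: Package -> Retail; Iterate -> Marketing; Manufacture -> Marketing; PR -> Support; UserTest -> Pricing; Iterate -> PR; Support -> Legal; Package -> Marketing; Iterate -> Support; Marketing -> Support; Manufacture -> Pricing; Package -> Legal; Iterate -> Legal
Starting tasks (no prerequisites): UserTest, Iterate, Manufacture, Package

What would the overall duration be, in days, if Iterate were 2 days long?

29

The binding path is Manufacture→Marketing→Support→Legal = 12+8+8+1 = 29; finish at 29 days.
The longest path through Iterate is only 21 days, so Iterate has float 8.
The critical path is still Manufacture→Marketing→Support→Legal; finish is now 29 days.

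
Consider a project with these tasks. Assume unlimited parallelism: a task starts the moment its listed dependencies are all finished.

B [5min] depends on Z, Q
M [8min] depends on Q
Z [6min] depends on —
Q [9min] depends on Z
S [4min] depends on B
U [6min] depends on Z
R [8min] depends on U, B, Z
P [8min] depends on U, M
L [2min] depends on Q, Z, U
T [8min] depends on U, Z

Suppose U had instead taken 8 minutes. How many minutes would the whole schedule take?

31

As given, the longest chain is Z→Q→M→P = 6+9+8+8 = 31, so the finish is 31 minutes.
U has 11 minutes of float (longest path through it is 20).
No other chain overtakes it, so the finish is 31 minutes.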